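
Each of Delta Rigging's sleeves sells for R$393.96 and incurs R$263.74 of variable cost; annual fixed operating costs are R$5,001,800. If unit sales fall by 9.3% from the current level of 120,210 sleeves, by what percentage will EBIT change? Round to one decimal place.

Total contribution margin = 120,210 × R$130.22 = R$15,653,746.20.
Operating income = contribution − fixed costs = R$15,653,746.20 − R$5,001,800 = R$10,651,946.20.
So DOL = total CM / EBIT = R$15,653,746.20 / R$10,651,946.20 = 1.4696.
%ΔEBIT = DOL × %ΔSales = 1.4696 × -9.3% = -13.7%.

-13.7%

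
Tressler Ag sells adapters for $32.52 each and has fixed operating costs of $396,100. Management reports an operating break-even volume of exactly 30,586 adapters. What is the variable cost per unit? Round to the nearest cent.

$19.57

Contribution per unit must be FC / Q = $396,100 / 30,586 = $12.9504.
Hence VC = price − CM = $32.52 − $12.9504 = $19.57.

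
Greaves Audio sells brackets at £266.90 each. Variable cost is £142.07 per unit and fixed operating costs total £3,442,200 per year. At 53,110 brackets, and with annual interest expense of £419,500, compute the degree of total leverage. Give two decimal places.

Contribution at this volume is 53,110 × £124.83 = £6,629,721.30.
Operating income = contribution − fixed costs = £6,629,721.30 − £3,442,200 = £3,187,521.30. Interest = £419,500.00.
DOL = £6,629,721.30 ÷ £3,187,521.30 = 2.0799; DFL = £3,187,521.30 ÷ £2,768,021.30 = 1.1516.
Combined leverage = 2.0799 × 1.1516 = 2.3952.

2.40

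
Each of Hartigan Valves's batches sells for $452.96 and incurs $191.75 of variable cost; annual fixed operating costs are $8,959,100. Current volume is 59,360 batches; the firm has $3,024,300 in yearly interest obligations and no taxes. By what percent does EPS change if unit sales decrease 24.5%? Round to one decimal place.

-107.9%

Contribution at this volume is 59,360 × $261.21 = $15,505,425.60.
EBIT = $15,505,425.60 − $8,959,100 = $6,546,325.60.
After interest of $3,024,300.00, pre-tax earnings = $3,522,025.60.
Degree of combined leverage = contribution ÷ (EBIT − I) = $15,505,425.60 ÷ $3,522,025.60 = 4.4024.
%ΔEPS = DCL × %ΔSales = 4.4024 × -24.5% = -107.9%.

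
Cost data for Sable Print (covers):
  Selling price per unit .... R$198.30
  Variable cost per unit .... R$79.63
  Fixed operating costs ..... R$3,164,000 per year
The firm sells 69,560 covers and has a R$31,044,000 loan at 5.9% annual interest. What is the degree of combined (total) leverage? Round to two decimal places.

2.53

At 69,560 units, contribution = 69,560 × R$118.67 = R$8,254,685.20.
EBIT = R$8,254,685.20 − R$3,164,000 = R$5,090,685.20. Interest = R$1,831,596.00.
DOL = R$8,254,685.20 ÷ R$5,090,685.20 = 1.6215; DFL = R$5,090,685.20 ÷ R$3,259,089.20 = 1.5620.
DCL = DOL × DFL = 1.6215 × 1.5620 = 2.5328.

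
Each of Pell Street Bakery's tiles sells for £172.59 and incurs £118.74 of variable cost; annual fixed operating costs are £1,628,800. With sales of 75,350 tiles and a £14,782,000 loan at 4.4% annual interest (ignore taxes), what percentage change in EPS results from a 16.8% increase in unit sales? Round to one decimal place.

+38.3%

Total contribution margin = 75,350 × £53.85 = £4,057,597.50.
EBIT = £4,057,597.50 − £1,628,800 = £2,428,797.50.
After interest of £650,408.00, pre-tax earnings = £1,778,389.50.
DCL = total CM / (EBIT − I) = £4,057,597.50 / £1,778,389.50 = 2.2816.
EPS therefore changes by 2.2816 × (+16.8%) = +38.3%.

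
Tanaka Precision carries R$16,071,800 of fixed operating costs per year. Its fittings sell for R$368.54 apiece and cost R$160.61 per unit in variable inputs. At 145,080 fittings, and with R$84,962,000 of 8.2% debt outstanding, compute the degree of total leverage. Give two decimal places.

Contribution at this volume is 145,080 × R$207.93 = R$30,166,484.40.
Subtracting fixed costs: EBIT = R$30,166,484.40 − R$16,071,800 = R$14,094,684.40. Interest = R$6,966,884.00, so EBIT − I = R$7,127,800.40.
Degree of total leverage = total CM / (EBIT − interest) = R$30,166,484.40 / R$7,127,800.40 = 4.2322.

4.23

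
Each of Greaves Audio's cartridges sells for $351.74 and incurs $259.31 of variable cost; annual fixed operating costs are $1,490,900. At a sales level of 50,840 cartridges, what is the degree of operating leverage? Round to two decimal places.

1.46

Contribution at this volume is 50,840 × $92.43 = $4,699,141.20.
EBIT = $4,699,141.20 − $1,490,900 = $3,208,241.20.
Degree of operating leverage = $4,699,141.20 / $3,208,241.20 = 1.4647.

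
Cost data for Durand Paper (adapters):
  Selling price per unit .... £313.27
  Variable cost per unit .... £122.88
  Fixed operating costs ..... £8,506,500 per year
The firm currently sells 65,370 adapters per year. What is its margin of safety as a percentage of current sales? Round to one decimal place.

31.7%

Unit CM = price − variable cost = £313.27 − £122.88 = £190.39. Break-even units = £8,506,500 ÷ £190.39 = 44,679.34; break-even revenue = 44,679.34 × £313.27 = £13,996,697.59.
Actual sales revenue = 65,370 × £313.27 = £20,478,459.90.
Margin of safety = (£20,478,459.90 − £13,996,697.59) ÷ £20,478,459.90 = 31.7%.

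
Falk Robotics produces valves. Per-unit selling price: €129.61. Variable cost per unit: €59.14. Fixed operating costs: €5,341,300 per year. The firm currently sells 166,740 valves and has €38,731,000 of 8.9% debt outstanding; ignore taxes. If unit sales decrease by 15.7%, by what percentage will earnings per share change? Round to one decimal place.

Contribution at this volume is 166,740 × €70.47 = €11,750,167.80.
Subtracting fixed costs: EBIT = €11,750,167.80 − €5,341,300 = €6,408,867.80.
After interest of €3,447,059.00, pre-tax earnings = €2,961,808.80.
Degree of combined leverage = contribution ÷ (EBIT − I) = €11,750,167.80 ÷ €2,961,808.80 = 3.9672.
%ΔEPS = DCL × %ΔSales = 3.9672 × -15.7% = -62.3%.

-62.3%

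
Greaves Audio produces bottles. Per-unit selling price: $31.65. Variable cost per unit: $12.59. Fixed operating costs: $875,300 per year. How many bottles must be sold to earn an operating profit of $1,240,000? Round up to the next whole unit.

110,982 bottles

Unit CM = price − variable cost = $31.65 − $12.59 = $19.06.
Required volume = (fixed costs + target profit) ÷ CM = ($875,300 + $1,240,000) ÷ $19.06 = 110,981.11, so 110,982 bottles.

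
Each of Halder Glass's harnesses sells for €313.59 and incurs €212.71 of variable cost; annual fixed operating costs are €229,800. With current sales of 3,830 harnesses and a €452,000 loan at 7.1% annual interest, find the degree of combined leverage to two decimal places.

3.10

Total contribution margin = 3,830 × €100.88 = €386,370.40.
EBIT = €386,370.40 − €229,800 = €156,570.40. Interest = €32,092.00.
DOL = €386,370.40 ÷ €156,570.40 = 2.4677; DFL = €156,570.40 ÷ €124,478.40 = 1.2578.
Combined leverage = 2.4677 × 1.2578 = 3.1039.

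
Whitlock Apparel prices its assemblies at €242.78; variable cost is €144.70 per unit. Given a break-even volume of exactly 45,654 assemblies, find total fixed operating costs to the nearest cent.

€4,477,744.32

Contribution margin per unit = €242.78 − €144.70 = €98.08.
Since BE = FC / CM, FC = 45,654 × €98.08 = €4,477,744.32.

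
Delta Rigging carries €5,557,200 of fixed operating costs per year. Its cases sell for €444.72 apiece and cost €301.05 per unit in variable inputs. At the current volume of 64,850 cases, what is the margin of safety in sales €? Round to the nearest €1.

€11,638,185

Contribution margin per unit = €444.72 − €301.05 = €143.67. Break-even units = €5,557,200 ÷ €143.67 = 38,680.31; break-even revenue = 38,680.31 × €444.72 = €17,201,907.04.
Actual sales revenue = 64,850 × €444.72 = €28,840,092.00.
Margin of safety = €28,840,092.00 − €17,201,907.04 = €11,638,185.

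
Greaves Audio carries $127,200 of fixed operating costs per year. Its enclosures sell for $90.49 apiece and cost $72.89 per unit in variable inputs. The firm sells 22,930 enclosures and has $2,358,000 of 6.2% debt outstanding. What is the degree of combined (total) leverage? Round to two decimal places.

At 22,930 units, contribution = 22,930 × $17.60 = $403,568.00.
Operating income = contribution − fixed costs = $403,568.00 − $127,200 = $276,368.00. Interest = $146,196.00, so EBIT − I = $130,172.00.
Degree of total leverage = total CM / (EBIT − interest) = $403,568.00 / $130,172.00 = 3.1003.

3.10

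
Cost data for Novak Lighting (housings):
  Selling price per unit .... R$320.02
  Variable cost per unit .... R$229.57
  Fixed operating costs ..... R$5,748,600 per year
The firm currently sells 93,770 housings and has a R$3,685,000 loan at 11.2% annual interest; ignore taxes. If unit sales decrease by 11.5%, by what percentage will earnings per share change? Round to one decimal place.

-42.0%

Contribution at this volume is 93,770 × R$90.45 = R$8,481,496.50.
Subtracting fixed costs: EBIT = R$8,481,496.50 − R$5,748,600 = R$2,732,896.50.
Interest = R$412,720.00, so EBIT − I = R$2,320,176.50.
DCL = total CM / (EBIT − I) = R$8,481,496.50 / R$2,320,176.50 = 3.6555.
%ΔEPS = DCL × %ΔSales = 3.6555 × -11.5% = -42.0%.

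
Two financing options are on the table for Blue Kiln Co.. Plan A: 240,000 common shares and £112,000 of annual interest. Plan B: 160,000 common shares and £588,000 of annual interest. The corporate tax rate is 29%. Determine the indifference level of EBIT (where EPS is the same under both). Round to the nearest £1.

Set EPS_A = EPS_B: (EBIT − £112,000)(1 − 0.29) ÷ 240,000 = (EBIT − £588,000)(1 − 0.29) ÷ 160,000.
The (1 − t) factor cancels: (EBIT − 112,000) × 160,000 = (EBIT − 588,000) × 240,000.
EBIT × (240,000 − 160,000) = 588,000 × 240,000 − 112,000 × 160,000 = 123,200,000,000, so EBIT = 123,200,000,000 ÷ 80,000 = 1,540,000.00.

£1,540,000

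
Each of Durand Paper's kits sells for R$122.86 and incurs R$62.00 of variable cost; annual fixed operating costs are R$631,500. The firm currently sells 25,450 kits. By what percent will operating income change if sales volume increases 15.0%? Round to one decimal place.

At 25,450 units, contribution = 25,450 × R$60.86 = R$1,548,887.00.
Operating income = contribution − fixed costs = R$1,548,887.00 − R$631,500 = R$917,387.00.
DOL = contribution ÷ EBIT = R$1,548,887.00 ÷ R$917,387.00 = 1.6884.
%ΔEBIT = DOL × %ΔSales = 1.6884 × +15.0% = +25.3%.

+25.3%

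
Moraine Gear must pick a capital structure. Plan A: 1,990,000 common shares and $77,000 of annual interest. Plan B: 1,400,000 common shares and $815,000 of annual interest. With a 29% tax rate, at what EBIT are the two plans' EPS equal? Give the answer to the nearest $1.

$2,566,186

At indifference, (EBIT − 77,000)(1 − t)/1,990,000 = (EBIT − 815,000)(1 − t)/1,400,000.
Cancelling (1 − t) and cross-multiplying: 1,400,000·(EBIT − 77,000) = 1,990,000·(EBIT − 815,000).
Solving, EBIT = (815,000·1,990,000 − 77,000·1,400,000) / (1,990,000 − 1,400,000) = 1,514,050,000,000 / 590,000 = 2,566,186.44.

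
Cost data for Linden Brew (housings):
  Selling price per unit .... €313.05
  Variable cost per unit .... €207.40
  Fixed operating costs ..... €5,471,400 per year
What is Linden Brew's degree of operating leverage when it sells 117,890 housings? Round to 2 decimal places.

1.78

Contribution at this volume is 117,890 × €105.65 = €12,455,078.50.
EBIT = €12,455,078.50 − €5,471,400 = €6,983,678.50.
So DOL = total CM / EBIT = €12,455,078.50 / €6,983,678.50 = 1.7835.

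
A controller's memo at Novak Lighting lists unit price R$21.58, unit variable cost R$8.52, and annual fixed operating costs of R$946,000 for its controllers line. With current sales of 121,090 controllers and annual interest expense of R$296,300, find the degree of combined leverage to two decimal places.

Total contribution margin = 121,090 × R$13.06 = R$1,581,435.40.
EBIT = R$1,581,435.40 − R$946,000 = R$635,435.40. Interest = R$296,300.00.
DOL = R$1,581,435.40 ÷ R$635,435.40 = 2.4887; DFL = R$635,435.40 ÷ R$339,135.40 = 1.8737.
DCL = DOL × DFL = 2.4887 × 1.8737 = 4.6631.

4.66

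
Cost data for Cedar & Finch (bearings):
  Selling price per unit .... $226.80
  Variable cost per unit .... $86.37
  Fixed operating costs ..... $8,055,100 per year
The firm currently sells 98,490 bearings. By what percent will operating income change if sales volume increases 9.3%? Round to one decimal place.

+22.3%

Total contribution margin = 98,490 × $140.43 = $13,830,950.70.
EBIT = $13,830,950.70 − $8,055,100 = $5,775,850.70.
So DOL = total CM / EBIT = $13,830,950.70 / $5,775,850.70 = 2.3946.
Operating income changes by 2.3946 × +9.3% = +22.3%.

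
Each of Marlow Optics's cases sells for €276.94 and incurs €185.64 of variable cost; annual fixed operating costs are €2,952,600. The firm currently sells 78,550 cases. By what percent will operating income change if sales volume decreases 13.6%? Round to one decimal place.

-23.1%

Contribution at this volume is 78,550 × €91.30 = €7,171,615.00.
Operating income = contribution − fixed costs = €7,171,615.00 − €2,952,600 = €4,219,015.00.
So DOL = total CM / EBIT = €7,171,615.00 / €4,219,015.00 = 1.6998.
So EBIT moves 1.6998 × (-13.6%) = -23.1%.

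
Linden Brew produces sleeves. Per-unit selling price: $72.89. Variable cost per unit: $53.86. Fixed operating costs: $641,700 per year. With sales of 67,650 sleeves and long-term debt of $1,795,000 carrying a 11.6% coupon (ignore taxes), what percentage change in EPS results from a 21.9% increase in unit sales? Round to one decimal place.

+64.4%

Total contribution margin = 67,650 × $19.03 = $1,287,379.50.
Subtracting fixed costs: EBIT = $1,287,379.50 − $641,700 = $645,679.50.
After interest of $208,220.00, pre-tax earnings = $437,459.50.
Degree of combined leverage = contribution ÷ (EBIT − I) = $1,287,379.50 ÷ $437,459.50 = 2.9429.
%ΔEPS = DCL × %ΔSales = 2.9429 × +21.9% = +64.4%.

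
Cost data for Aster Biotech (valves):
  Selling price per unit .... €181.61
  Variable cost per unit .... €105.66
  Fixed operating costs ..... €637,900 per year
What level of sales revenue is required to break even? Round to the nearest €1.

€1,525,333

Contribution margin per unit = €181.61 − €105.66 = €75.95, a CM ratio of €75.95 ÷ €181.61 = 0.4182.
Break-even sales = FC ÷ CM ratio = €637,900 × €181.61 / €75.95 = €1,525,333.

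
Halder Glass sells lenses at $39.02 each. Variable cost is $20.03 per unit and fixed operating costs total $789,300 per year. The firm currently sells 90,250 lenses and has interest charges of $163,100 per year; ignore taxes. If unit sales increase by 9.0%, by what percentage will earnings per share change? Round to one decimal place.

+20.3%

At 90,250 units, contribution = 90,250 × $18.99 = $1,713,847.50.
Operating income = contribution − fixed costs = $1,713,847.50 − $789,300 = $924,547.50.
Interest = $163,100.00, so EBIT − I = $761,447.50.
DCL = total CM / (EBIT − I) = $1,713,847.50 / $761,447.50 = 2.2508.
%ΔEPS = DCL × %ΔSales = 2.2508 × +9.0% = +20.3%.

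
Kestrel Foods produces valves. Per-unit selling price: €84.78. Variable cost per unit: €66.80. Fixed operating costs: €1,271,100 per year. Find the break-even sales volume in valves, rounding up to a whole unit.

Unit CM = price − variable cost = €84.78 − €66.80 = €17.98.
Units to break even: €1,271,100 ÷ €17.98 = 70,695.22, rounded up to 70,696.

70,696 valves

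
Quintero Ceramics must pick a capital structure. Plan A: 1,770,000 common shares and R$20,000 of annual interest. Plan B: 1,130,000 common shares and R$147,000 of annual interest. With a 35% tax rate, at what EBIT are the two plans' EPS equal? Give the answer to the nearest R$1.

Set EPS_A = EPS_B: (EBIT − R$20,000)(1 − 0.35) ÷ 1,770,000 = (EBIT − R$147,000)(1 − 0.35) ÷ 1,130,000.
Cancelling (1 − t) and cross-multiplying: 1,130,000·(EBIT − 20,000) = 1,770,000·(EBIT − 147,000).
EBIT × (1,770,000 − 1,130,000) = 147,000 × 1,770,000 − 20,000 × 1,130,000 = 237,590,000,000, so EBIT = 237,590,000,000 ÷ 640,000 = 371,234.38.

R$371,234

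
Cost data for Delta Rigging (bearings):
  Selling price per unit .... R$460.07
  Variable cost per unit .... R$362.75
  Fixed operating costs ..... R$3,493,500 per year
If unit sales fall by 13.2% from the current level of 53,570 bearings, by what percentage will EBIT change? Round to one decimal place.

-40.0%

At 53,570 units, contribution = 53,570 × R$97.32 = R$5,213,432.40.
Operating income = contribution − fixed costs = R$5,213,432.40 − R$3,493,500 = R$1,719,932.40.
Degree of operating leverage = R$5,213,432.40 / R$1,719,932.40 = 3.0312.
%ΔEBIT = DOL × %ΔSales = 3.0312 × -13.2% = -40.0%.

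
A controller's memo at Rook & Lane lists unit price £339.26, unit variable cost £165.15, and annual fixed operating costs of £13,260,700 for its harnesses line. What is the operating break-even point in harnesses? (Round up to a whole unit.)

Each unit contributes £339.26 − £165.15 = £174.11.
Break-even Q = £13,260,700 / £174.11 = 76,162.77 → 76,163 harnesses.

76,163 harnesses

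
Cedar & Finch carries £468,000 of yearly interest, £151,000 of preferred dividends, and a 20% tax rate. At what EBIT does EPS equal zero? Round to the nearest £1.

Grossing the preferred dividend up to pre-tax terms: £151,000 / (1 − 0.20) = £188,750.00.
Financial break-even EBIT = interest + D_p ÷ (1 − t) = £468,000 + £188,750.00 = £656,750.00.

£656,750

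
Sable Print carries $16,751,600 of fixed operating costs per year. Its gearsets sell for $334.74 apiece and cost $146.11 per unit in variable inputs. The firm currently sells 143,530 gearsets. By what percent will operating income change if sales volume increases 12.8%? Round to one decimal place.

+33.6%

At 143,530 units, contribution = 143,530 × $188.63 = $27,074,063.90.
Operating income = contribution − fixed costs = $27,074,063.90 − $16,751,600 = $10,322,463.90.
So DOL = total CM / EBIT = $27,074,063.90 / $10,322,463.90 = 2.6228.
%ΔEBIT = DOL × %ΔSales = 2.6228 × +12.8% = +33.6%.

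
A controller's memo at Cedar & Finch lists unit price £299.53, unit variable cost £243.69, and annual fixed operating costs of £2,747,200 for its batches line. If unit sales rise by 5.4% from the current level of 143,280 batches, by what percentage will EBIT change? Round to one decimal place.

+8.2%

Total contribution margin = 143,280 × £55.84 = £8,000,755.20.
Operating income = contribution − fixed costs = £8,000,755.20 − £2,747,200 = £5,253,555.20.
So DOL = total CM / EBIT = £8,000,755.20 / £5,253,555.20 = 1.5229.
%ΔEBIT = DOL × %ΔSales = 1.5229 × +5.4% = +8.2%.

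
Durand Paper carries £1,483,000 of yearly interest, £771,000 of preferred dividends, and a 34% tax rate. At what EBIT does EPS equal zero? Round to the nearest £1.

£2,651,182

Grossing the preferred dividend up to pre-tax terms: £771,000 / (1 − 0.34) = £1,168,181.82.
EPS = 0 when EBIT covers interest plus the pre-tax preferred burden: £1,483,000 + £1,168,181.82 = £2,651,181.82.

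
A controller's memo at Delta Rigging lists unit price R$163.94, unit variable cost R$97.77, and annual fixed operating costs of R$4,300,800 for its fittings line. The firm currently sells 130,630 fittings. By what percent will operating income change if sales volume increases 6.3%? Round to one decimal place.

+12.5%

Total contribution margin = 130,630 × R$66.17 = R$8,643,787.10.
Subtracting fixed costs: EBIT = R$8,643,787.10 − R$4,300,800 = R$4,342,987.10.
Degree of operating leverage = R$8,643,787.10 / R$4,342,987.10 = 1.9903.
%ΔEBIT = DOL × %ΔSales = 1.9903 × +6.3% = +12.5%.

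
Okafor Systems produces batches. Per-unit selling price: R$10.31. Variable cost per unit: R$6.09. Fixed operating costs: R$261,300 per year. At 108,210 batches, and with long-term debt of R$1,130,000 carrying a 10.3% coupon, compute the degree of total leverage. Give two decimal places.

5.78

At 108,210 units, contribution = 108,210 × R$4.22 = R$456,646.20.
Subtracting fixed costs: EBIT = R$456,646.20 − R$261,300 = R$195,346.20. Interest = R$116,390.00.
DOL = R$456,646.20 ÷ R$195,346.20 = 2.3376; DFL = R$195,346.20 ÷ R$78,956.20 = 2.4741.
Combined leverage = 2.3376 × 2.4741 = 5.7835.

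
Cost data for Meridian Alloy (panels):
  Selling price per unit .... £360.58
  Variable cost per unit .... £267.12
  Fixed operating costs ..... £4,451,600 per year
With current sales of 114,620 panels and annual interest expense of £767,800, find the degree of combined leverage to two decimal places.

At 114,620 units, contribution = 114,620 × £93.46 = £10,712,385.20.
Operating income = contribution − fixed costs = £10,712,385.20 − £4,451,600 = £6,260,785.20. Interest = £767,800.00.
DOL = £10,712,385.20 ÷ £6,260,785.20 = 1.7110; DFL = £6,260,785.20 ÷ £5,492,985.20 = 1.1398.
Combined leverage = 1.7110 × 1.1398 = 1.9502.

1.95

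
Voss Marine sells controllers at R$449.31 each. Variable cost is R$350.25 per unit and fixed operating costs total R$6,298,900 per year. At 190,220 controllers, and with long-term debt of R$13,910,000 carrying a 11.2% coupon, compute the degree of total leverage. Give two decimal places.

1.72

Total contribution margin = 190,220 × R$99.06 = R$18,843,193.20.
Operating income = contribution − fixed costs = R$18,843,193.20 − R$6,298,900 = R$12,544,293.20. Interest = R$1,557,920.00, so EBIT − I = R$10,986,373.20.
DCL = contribution ÷ (EBIT − I) = R$18,843,193.20 ÷ R$10,986,373.20 = 1.7151.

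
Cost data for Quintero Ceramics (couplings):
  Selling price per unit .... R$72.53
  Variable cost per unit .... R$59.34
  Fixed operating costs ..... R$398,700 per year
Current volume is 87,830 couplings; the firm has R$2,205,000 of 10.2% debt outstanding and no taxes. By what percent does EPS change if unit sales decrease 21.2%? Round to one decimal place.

-45.9%

Total contribution margin = 87,830 × R$13.19 = R$1,158,477.70.
Operating income = contribution − fixed costs = R$1,158,477.70 − R$398,700 = R$759,777.70.
After interest of R$224,910.00, pre-tax earnings = R$534,867.70.
Degree of combined leverage = contribution ÷ (EBIT − I) = R$1,158,477.70 ÷ R$534,867.70 = 2.1659.
EPS therefore changes by 2.1659 × (-21.2%) = -45.9%.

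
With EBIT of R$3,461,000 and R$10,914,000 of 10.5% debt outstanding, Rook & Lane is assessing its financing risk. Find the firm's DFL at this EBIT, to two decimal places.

Interest = R$1,145,970.00.
Degree of financial leverage = EBIT / (EBIT − interest) = R$3,461,000 / R$2,315,030.00 = 1.4950.

1.50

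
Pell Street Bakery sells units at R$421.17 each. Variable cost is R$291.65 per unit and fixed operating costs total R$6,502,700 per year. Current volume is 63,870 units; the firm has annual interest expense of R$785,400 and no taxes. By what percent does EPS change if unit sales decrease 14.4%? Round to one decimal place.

Contribution at this volume is 63,870 × R$129.52 = R$8,272,442.40.
Operating income = contribution − fixed costs = R$8,272,442.40 − R$6,502,700 = R$1,769,742.40.
Interest = R$785,400.00, so EBIT − I = R$984,342.40.
Degree of combined leverage = contribution ÷ (EBIT − I) = R$8,272,442.40 ÷ R$984,342.40 = 8.4040.
%ΔEPS = DCL × %ΔSales = 8.4040 × -14.4% = -121.0%.

-121.0%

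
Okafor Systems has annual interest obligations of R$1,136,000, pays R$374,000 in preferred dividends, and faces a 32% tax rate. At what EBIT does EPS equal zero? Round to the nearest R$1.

R$1,686,000

Preferred dividends are paid after tax, so their pre-tax equivalent is R$374,000 ÷ (1 − 0.32) = R$550,000.00.
Financial break-even EBIT = interest + D_p ÷ (1 − t) = R$1,136,000 + R$550,000.00 = R$1,686,000.00.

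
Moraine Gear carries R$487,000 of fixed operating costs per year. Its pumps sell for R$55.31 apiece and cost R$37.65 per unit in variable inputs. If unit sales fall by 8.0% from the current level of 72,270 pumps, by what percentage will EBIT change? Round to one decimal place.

-12.9%

Contribution at this volume is 72,270 × R$17.66 = R$1,276,288.20.
EBIT = R$1,276,288.20 − R$487,000 = R$789,288.20.
DOL = contribution ÷ EBIT = R$1,276,288.20 ÷ R$789,288.20 = 1.6170.
So EBIT moves 1.6170 × (-8.0%) = -12.9%.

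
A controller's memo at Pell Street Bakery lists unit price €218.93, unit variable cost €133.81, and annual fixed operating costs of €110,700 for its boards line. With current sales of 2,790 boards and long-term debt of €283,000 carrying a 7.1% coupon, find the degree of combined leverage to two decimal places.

At 2,790 units, contribution = 2,790 × €85.12 = €237,484.80.
EBIT = €237,484.80 − €110,700 = €126,784.80. Interest = €20,093.00.
DOL = €237,484.80 ÷ €126,784.80 = 1.8731; DFL = €126,784.80 ÷ €106,691.80 = 1.1883.
DCL = DOL × DFL = 1.8731 × 1.1883 = 2.2258.

2.23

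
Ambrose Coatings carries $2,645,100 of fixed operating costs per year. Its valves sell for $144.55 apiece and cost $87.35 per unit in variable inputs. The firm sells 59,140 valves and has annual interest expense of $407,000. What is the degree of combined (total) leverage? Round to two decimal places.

Contribution at this volume is 59,140 × $57.20 = $3,382,808.00.
Operating income = contribution − fixed costs = $3,382,808.00 − $2,645,100 = $737,708.00. Interest = $407,000.00.
DOL = $3,382,808.00 ÷ $737,708.00 = 4.5856; DFL = $737,708.00 ÷ $330,708.00 = 2.2307.
DCL = DOL × DFL = 4.5856 × 2.2307 = 10.2291.

10.23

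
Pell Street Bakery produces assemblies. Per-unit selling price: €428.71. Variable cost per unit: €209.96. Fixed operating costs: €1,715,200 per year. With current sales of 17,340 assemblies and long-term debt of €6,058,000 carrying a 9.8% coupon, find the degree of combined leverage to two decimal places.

2.56

Total contribution margin = 17,340 × €218.75 = €3,793,125.00.
EBIT = €3,793,125.00 − €1,715,200 = €2,077,925.00. Interest = €593,684.00, so EBIT − I = €1,484,241.00.
Degree of total leverage = total CM / (EBIT − interest) = €3,793,125.00 / €1,484,241.00 = 2.5556.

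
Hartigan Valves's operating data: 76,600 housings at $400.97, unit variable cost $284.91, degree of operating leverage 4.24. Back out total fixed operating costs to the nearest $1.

$6,793,452

Total contribution margin = 76,600 × $116.06 = $8,890,196.00.
Since DOL = CM ÷ EBIT, EBIT = $8,890,196.00 ÷ 4.24 = $2,096,744.34.
Fixed costs = CM − EBIT = $8,890,196.00 − $2,096,744.34 = $6,793,452.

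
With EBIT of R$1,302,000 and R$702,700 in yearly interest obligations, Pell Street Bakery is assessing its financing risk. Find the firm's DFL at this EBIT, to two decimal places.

Interest = R$702,700.00.
Degree of financial leverage = EBIT / (EBIT − interest) = R$1,302,000 / R$599,300.00 = 2.1725.

2.17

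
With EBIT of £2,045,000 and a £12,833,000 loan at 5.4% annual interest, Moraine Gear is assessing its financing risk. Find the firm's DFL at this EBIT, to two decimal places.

Interest = £692,982.00.
DFL = EBIT ÷ (EBIT − I) = £2,045,000 ÷ (£2,045,000 − £692,982.00) = £2,045,000 ÷ £1,352,018.00 = 1.5126.

1.51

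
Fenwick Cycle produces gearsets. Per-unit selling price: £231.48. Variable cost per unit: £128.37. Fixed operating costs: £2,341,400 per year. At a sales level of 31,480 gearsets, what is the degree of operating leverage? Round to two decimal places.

Total contribution margin = 31,480 × £103.11 = £3,245,902.80.
EBIT = £3,245,902.80 − £2,341,400 = £904,502.80.
DOL = contribution ÷ EBIT = £3,245,902.80 ÷ £904,502.80 = 3.5886.

3.59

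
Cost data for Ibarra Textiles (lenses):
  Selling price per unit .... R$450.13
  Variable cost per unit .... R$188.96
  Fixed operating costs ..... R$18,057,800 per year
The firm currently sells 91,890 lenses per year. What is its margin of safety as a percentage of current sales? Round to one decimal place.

24.8%

Each unit contributes R$450.13 − R$188.96 = R$261.17. Break-even units = R$18,057,800 ÷ R$261.17 = 69,141.94; break-even revenue = 69,141.94 × R$450.13 = R$31,122,860.64.
Actual sales revenue = 91,890 × R$450.13 = R$41,362,445.70.
Margin of safety = (R$41,362,445.70 − R$31,122,860.64) ÷ R$41,362,445.70 = 24.8%.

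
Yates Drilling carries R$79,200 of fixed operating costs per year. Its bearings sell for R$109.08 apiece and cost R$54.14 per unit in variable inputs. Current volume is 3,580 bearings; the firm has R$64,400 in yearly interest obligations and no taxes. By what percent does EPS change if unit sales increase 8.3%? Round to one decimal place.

+30.8%

Total contribution margin = 3,580 × R$54.94 = R$196,685.20.
Operating income = contribution − fixed costs = R$196,685.20 − R$79,200 = R$117,485.20.
After interest of R$64,400.00, pre-tax earnings = R$53,085.20.
DCL = total CM / (EBIT − I) = R$196,685.20 / R$53,085.20 = 3.7051.
EPS therefore changes by 3.7051 × (+8.3%) = +30.8%.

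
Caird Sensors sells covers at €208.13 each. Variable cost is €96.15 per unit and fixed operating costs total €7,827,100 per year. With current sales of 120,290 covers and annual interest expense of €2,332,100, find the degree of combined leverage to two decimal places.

4.07

Contribution at this volume is 120,290 × €111.98 = €13,470,074.20.
EBIT = €13,470,074.20 − €7,827,100 = €5,642,974.20. Interest = €2,332,100.00.
DOL = €13,470,074.20 ÷ €5,642,974.20 = 2.3871; DFL = €5,642,974.20 ÷ €3,310,874.20 = 1.7044.
Combined leverage = 2.3871 × 1.7044 = 4.0686.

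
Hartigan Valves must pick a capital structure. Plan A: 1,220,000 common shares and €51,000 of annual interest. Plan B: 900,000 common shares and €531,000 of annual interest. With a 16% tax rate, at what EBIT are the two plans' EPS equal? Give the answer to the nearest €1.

Set EPS_A = EPS_B: (EBIT − €51,000)(1 − 0.16) ÷ 1,220,000 = (EBIT − €531,000)(1 − 0.16) ÷ 900,000.
Cancelling (1 − t) and cross-multiplying: 900,000·(EBIT − 51,000) = 1,220,000·(EBIT − 531,000).
Solving, EBIT = (531,000·1,220,000 − 51,000·900,000) / (1,220,000 − 900,000) = 601,920,000,000 / 320,000 = 1,881,000.00.

€1,881,000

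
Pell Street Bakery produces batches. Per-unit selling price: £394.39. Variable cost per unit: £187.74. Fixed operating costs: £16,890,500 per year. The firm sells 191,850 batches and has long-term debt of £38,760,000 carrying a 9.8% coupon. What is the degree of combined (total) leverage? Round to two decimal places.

2.09

Total contribution margin = 191,850 × £206.65 = £39,645,802.50.
EBIT = £39,645,802.50 − £16,890,500 = £22,755,302.50. Interest = £3,798,480.00.
DOL = £39,645,802.50 ÷ £22,755,302.50 = 1.7423; DFL = £22,755,302.50 ÷ £18,956,822.50 = 1.2004.
DCL = DOL × DFL = 1.7423 × 1.2004 = 2.0915.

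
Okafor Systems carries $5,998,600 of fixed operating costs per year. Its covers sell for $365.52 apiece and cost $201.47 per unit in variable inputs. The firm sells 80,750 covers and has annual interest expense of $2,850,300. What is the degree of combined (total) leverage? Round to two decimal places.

3.01

At 80,750 units, contribution = 80,750 × $164.05 = $13,247,037.50.
EBIT = $13,247,037.50 − $5,998,600 = $7,248,437.50. Interest = $2,850,300.00.
DOL = $13,247,037.50 ÷ $7,248,437.50 = 1.8276; DFL = $7,248,437.50 ÷ $4,398,137.50 = 1.6481.
Combined leverage = 1.8276 × 1.6481 = 3.0121.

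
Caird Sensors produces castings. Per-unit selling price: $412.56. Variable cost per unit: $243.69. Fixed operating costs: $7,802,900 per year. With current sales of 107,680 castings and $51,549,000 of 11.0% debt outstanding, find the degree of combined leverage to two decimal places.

At 107,680 units, contribution = 107,680 × $168.87 = $18,183,921.60.
Subtracting fixed costs: EBIT = $18,183,921.60 − $7,802,900 = $10,381,021.60. Interest = $5,670,390.00, so EBIT − I = $4,710,631.60.
DCL = contribution ÷ (EBIT − I) = $18,183,921.60 ÷ $4,710,631.60 = 3.8602.

3.86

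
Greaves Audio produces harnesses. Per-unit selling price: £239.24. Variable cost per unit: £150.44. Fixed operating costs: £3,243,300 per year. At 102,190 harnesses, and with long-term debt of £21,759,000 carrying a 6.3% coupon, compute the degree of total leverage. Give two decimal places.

Contribution at this volume is 102,190 × £88.80 = £9,074,472.00.
Operating income = contribution − fixed costs = £9,074,472.00 − £3,243,300 = £5,831,172.00. Interest = £1,370,817.00, so EBIT − I = £4,460,355.00.
Degree of total leverage = total CM / (EBIT − interest) = £9,074,472.00 / £4,460,355.00 = 2.0345.

2.03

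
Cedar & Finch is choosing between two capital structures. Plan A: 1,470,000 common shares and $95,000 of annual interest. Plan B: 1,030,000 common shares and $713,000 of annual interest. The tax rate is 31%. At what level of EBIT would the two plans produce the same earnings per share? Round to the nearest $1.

Set EPS_A = EPS_B: (EBIT − $95,000)(1 − 0.31) ÷ 1,470,000 = (EBIT − $713,000)(1 − 0.31) ÷ 1,030,000.
Cancelling (1 − t) and cross-multiplying: 1,030,000·(EBIT − 95,000) = 1,470,000·(EBIT − 713,000).
EBIT × (1,470,000 − 1,030,000) = 713,000 × 1,470,000 − 95,000 × 1,030,000 = 950,260,000,000, so EBIT = 950,260,000,000 ÷ 440,000 = 2,159,681.82.

$2,159,682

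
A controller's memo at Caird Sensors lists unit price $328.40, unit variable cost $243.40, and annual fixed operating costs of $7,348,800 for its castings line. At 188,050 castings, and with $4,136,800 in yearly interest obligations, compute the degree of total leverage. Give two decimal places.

Total contribution margin = 188,050 × $85.00 = $15,984,250.00.
EBIT = $15,984,250.00 − $7,348,800 = $8,635,450.00. Interest = $4,136,800.00, so EBIT − I = $4,498,650.00.
Degree of total leverage = total CM / (EBIT − interest) = $15,984,250.00 / $4,498,650.00 = 3.5531.

3.55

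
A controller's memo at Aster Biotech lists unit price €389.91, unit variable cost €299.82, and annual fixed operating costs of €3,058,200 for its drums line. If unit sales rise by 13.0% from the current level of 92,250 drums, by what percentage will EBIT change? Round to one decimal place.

At 92,250 units, contribution = 92,250 × €90.09 = €8,310,802.50.
Operating income = contribution − fixed costs = €8,310,802.50 − €3,058,200 = €5,252,602.50.
DOL = contribution ÷ EBIT = €8,310,802.50 ÷ €5,252,602.50 = 1.5822.
So EBIT moves 1.5822 × (+13.0%) = +20.6%.

+20.6%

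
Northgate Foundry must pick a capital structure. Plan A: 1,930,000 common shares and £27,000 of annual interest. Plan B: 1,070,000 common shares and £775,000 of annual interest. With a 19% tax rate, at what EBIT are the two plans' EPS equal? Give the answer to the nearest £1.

Set EPS_A = EPS_B: (EBIT − £27,000)(1 − 0.19) ÷ 1,930,000 = (EBIT − £775,000)(1 − 0.19) ÷ 1,070,000.
Cancelling (1 − t) and cross-multiplying: 1,070,000·(EBIT − 27,000) = 1,930,000·(EBIT − 775,000).
EBIT × (1,930,000 − 1,070,000) = 775,000 × 1,930,000 − 27,000 × 1,070,000 = 1,466,860,000,000, so EBIT = 1,466,860,000,000 ÷ 860,000 = 1,705,651.16.

£1,705,651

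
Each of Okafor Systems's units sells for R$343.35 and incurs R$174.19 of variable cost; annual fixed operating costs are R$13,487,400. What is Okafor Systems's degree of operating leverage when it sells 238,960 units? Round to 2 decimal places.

1.50

At 238,960 units, contribution = 238,960 × R$169.16 = R$40,422,473.60.
Subtracting fixed costs: EBIT = R$40,422,473.60 − R$13,487,400 = R$26,935,073.60.
So DOL = total CM / EBIT = R$40,422,473.60 / R$26,935,073.60 = 1.5007.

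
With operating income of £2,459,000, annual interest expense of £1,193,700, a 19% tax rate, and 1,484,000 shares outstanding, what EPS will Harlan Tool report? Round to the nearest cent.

Pre-tax income = £2,459,000 − £1,193,700.00 = £1,265,300.00.
Net income = £1,265,300.00 × (1 − 0.19) = £1,024,893.00.
EPS = £1,024,893.00 ÷ 1,484,000 = £0.69.

£0.69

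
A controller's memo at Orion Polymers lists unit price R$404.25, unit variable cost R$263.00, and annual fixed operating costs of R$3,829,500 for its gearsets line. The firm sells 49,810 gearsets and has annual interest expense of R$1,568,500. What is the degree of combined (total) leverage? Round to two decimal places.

Total contribution margin = 49,810 × R$141.25 = R$7,035,662.50.
Operating income = contribution − fixed costs = R$7,035,662.50 − R$3,829,500 = R$3,206,162.50. Interest = R$1,568,500.00.
DOL = R$7,035,662.50 ÷ R$3,206,162.50 = 2.1944; DFL = R$3,206,162.50 ÷ R$1,637,662.50 = 1.9578.
DCL = DOL × DFL = 2.1944 × 1.9578 = 4.2962.

4.30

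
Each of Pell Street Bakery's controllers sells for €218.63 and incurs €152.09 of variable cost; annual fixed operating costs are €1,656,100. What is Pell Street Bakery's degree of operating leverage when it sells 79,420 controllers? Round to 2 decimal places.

Contribution at this volume is 79,420 × €66.54 = €5,284,606.80.
Operating income = contribution − fixed costs = €5,284,606.80 − €1,656,100 = €3,628,506.80.
So DOL = total CM / EBIT = €5,284,606.80 / €3,628,506.80 = 1.4564.

1.46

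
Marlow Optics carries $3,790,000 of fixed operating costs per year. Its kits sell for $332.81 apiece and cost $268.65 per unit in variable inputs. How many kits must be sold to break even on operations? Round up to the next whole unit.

59,072 kits

Each unit contributes $332.81 − $268.65 = $64.16.
Break-even volume = fixed costs ÷ CM per unit = $3,790,000 ÷ $64.16 = 59,071.07, so 59,072 kits.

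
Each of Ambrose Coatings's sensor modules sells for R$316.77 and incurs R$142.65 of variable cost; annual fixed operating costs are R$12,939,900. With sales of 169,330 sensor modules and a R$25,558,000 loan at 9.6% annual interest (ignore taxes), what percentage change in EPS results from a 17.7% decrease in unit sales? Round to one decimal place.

-37.0%

At 169,330 units, contribution = 169,330 × R$174.12 = R$29,483,739.60.
EBIT = R$29,483,739.60 − R$12,939,900 = R$16,543,839.60.
Interest = R$2,453,568.00, so EBIT − I = R$14,090,271.60.
Degree of combined leverage = contribution ÷ (EBIT − I) = R$29,483,739.60 ÷ R$14,090,271.60 = 2.0925.
EPS therefore changes by 2.0925 × (-17.7%) = -37.0%.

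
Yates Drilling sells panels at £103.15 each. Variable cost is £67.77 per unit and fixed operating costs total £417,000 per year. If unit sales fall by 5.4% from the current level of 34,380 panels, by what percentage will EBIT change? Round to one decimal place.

-8.2%

Total contribution margin = 34,380 × £35.38 = £1,216,364.40.
Subtracting fixed costs: EBIT = £1,216,364.40 − £417,000 = £799,364.40.
Degree of operating leverage = £1,216,364.40 / £799,364.40 = 1.5217.
Operating income changes by 1.5217 × -5.4% = -8.2%.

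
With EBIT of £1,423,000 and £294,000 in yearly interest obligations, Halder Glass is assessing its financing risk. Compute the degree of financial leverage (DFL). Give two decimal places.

1.26

Interest = £294,000.00.
Degree of financial leverage = EBIT / (EBIT − interest) = £1,423,000 / £1,129,000.00 = 1.2604.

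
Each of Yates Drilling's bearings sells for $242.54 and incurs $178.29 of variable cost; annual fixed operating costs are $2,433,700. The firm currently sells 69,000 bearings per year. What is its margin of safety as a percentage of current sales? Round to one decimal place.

45.1%

Unit CM = price − variable cost = $242.54 − $178.29 = $64.25. Break-even units = $2,433,700 ÷ $64.25 = 37,878.60; break-even revenue = 37,878.60 × $242.54 = $9,187,075.46.
Actual sales revenue = 69,000 × $242.54 = $16,735,260.00.
Margin of safety = ($16,735,260.00 − $9,187,075.46) ÷ $16,735,260.00 = 45.1%.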